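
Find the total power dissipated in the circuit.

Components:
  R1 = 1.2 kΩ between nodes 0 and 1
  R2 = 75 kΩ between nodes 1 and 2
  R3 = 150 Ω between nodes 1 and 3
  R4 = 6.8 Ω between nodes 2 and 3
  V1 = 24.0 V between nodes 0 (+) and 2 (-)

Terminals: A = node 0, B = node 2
Nodal analysis, taking node 2 as the 0 V reference.
Source V1 fixes V_0 = 24 V.
KCL at each unknown node (sum of currents leaving = 0; resistances in Ω):
  Node 1: (V_1 - 24)/1200 + (V_1 - 0)/75000 + (V_1 - V_3)/150 = 0
  Node 3: (V_3 - V_1)/150 + (V_3 - 0)/6.8 = 0
Collecting terms (coefficients in siemens):
  0.007513·V_1 - 0.006667·V_3 = 0.02
  0.1537·V_3 - 0.006667·V_1 = 0
Determinant D = (0.007513)(0.1537) - (-0.006667)(-0.006667) = 0.001111
V_1 = [(0.02)(0.1537) - (-0.006667)(0)]/D = 2.768 V
V_3 = [(0.007513)(0) - (0.02)(-0.006667)]/D = 0.1201 V
Power in each resistor, P = (ΔV)²/R:
  P_R1 = (24 - 2.768)²/1200 = 0.3756 W
  P_R2 = (2.768 - 0)²/75000 = 0.0001022 W
  P_R3 = (2.768 - 0.1201)²/150 = 0.04676 W
  P_R4 = (0 - 0.1201)²/6.8 = 0.00212 W
P_total = P_R1 + P_R2 + P_R3 + P_R4 = 0.4246 W

Final answer: 0.4246 W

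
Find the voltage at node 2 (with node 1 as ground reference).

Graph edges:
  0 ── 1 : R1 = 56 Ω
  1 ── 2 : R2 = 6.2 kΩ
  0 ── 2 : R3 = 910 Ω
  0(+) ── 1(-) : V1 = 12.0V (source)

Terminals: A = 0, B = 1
Nodal analysis, taking node 1 as the 0 V reference.
Source V1 fixes V_0 = 12 V.
KCL at each unknown node (sum of currents leaving = 0; resistances in Ω):
  Node 2: (V_2 - 0)/6200 + (V_2 - 12)/910 = 0
Collecting terms: 0.00126 × V_2 = 0.01319  =>  V_2 = 10.46 V
The requested potential is V_2 = 10.46 V.

Final answer: V_2 = 10.46 V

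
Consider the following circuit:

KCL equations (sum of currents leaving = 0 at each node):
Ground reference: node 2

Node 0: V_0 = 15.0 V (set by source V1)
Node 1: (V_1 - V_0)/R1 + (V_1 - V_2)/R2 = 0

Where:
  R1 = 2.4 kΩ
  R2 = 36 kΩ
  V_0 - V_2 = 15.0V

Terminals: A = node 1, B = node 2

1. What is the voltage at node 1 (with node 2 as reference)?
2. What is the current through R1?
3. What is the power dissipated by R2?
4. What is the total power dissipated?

Nodal analysis, taking node 2 as the 0 V reference.
Source V1 fixes V_0 = 15 V.
KCL at each unknown node (sum of currents leaving = 0; resistances in Ω):
  Node 1: (V_1 - 15)/2400 + (V_1 - 0)/36000 = 0
Collecting terms: 0.0004444 × V_1 = 0.00625  =>  V_1 = 14.06 V
Part 1:
  Read off the nodal solution: V_1 = 14.06 V
Part 2:
  I_R1 = (V_0 - V_1)/R1 = (15 - 14.06)/2400 = 0.0003906 A
  Magnitude: I_R1 = 0.0003906 A
Part 3:
  I_R2 = (V_1 - V_2)/R2 = (14.06 - 0)/36000 = 0.0003906 A
  P_R2 = I_R2² × R2 = (0.0003906)² × 36000 = 0.005493 W
Part 4:
  Power in each resistor, P = (ΔV)²/R:
    P_R1 = (15 - 14.06)²/2400 = 0.0003662 W
    P_R2 = (14.06 - 0)²/36000 = 0.005493 W
  P_total = P_R1 + P_R2 = 0.005859 W

Final answers:
1. V_1 = 14.06 V
2. I_R1 = 0.0003906 A
3. P_R2 = 0.005493 W
4. P_total = 0.005859 W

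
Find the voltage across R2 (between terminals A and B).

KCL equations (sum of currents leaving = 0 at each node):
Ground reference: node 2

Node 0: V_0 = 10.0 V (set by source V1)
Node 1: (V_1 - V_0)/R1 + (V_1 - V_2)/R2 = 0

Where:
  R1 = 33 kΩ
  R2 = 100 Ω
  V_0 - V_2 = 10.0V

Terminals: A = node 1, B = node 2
R1 and R2 are in series across V1 (node 0 → node 1 → node 2), and the output A–B is taken across R2, so this is a voltage divider.
Series current: I = V1/(R1 + R2) = 10/(33000 + 100) = 10/33100 = 0.0003021 A
V_R2 = I × R2 = V1 × R2/(R1 + R2) = 10 × 100/33100 = 0.03021 V

Final answer: 0.03021 V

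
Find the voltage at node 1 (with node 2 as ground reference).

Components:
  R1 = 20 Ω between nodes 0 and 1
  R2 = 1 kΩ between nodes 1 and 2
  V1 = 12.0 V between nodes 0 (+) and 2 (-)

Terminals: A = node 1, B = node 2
Nodal analysis, taking node 2 as the 0 V reference.
Source V1 fixes V_0 = 12 V.
KCL at each unknown node (sum of currents leaving = 0; resistances in Ω):
  Node 1: (V_1 - 12)/20 + (V_1 - 0)/1000 = 0
Collecting terms: 0.051 × V_1 = 0.6  =>  V_1 = 11.76 V
The requested potential is V_1 = 11.76 V.

Final answer: V_1 = 11.76 V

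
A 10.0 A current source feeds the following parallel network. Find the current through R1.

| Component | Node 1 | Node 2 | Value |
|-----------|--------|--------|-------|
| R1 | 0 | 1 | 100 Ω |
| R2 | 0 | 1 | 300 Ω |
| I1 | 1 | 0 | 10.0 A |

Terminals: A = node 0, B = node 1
All resistors sit directly between nodes 0 and 1, so they are in parallel and share one voltage V; the full source current 10 A splits among them.
1/R_par = 1/100 + 1/300 = 0.01333 S  =>  R_par = 75 Ω
V = I × R_par = 10 × 75 = 750 V
I_R1 = V/R1 = 750/100 = 7.5 A

Final answer: 7.5 A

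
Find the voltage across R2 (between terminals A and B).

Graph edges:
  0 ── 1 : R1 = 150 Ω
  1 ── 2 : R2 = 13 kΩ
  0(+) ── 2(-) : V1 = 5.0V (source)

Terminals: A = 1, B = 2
R1 and R2 are in series across V1 (node 0 → node 1 → node 2), and the output A–B is taken across R2, so this is a voltage divider.
Series current: I = V1/(R1 + R2) = 5/(150 + 13000) = 5/13150 = 0.0003802 A
V_R2 = I × R2 = V1 × R2/(R1 + R2) = 5 × 13000/13150 = 4.943 V

Final answer: 4.943 V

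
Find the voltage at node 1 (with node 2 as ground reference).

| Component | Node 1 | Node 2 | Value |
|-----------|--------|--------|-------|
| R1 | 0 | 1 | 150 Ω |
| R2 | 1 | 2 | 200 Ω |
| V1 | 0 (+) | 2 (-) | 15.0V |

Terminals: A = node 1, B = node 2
Nodal analysis, taking node 2 as the 0 V reference.
Source V1 fixes V_0 = 15 V.
KCL at each unknown node (sum of currents leaving = 0; resistances in Ω):
  Node 1: (V_1 - 15)/150 + (V_1 - 0)/200 = 0
Collecting terms: 0.01167 × V_1 = 0.1  =>  V_1 = 8.571 V
The requested potential is V_1 = 8.571 V.

Final answer: V_1 = 8.571 V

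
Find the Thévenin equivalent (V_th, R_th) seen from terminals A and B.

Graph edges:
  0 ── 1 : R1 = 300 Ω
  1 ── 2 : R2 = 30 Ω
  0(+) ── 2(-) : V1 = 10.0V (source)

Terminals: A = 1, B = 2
Step 1 — V_th is the open-circuit voltage V_A - V_B (nothing connected across the terminals).
Nodal analysis, taking node 2 as the 0 V reference.
Source V1 fixes V_0 = 10 V.
KCL at each unknown node (sum of currents leaving = 0; resistances in Ω):
  Node 1: (V_1 - 10)/300 + (V_1 - 0)/30 = 0
Collecting terms: 0.03667 × V_1 = 0.03333  =>  V_1 = 0.9091 V
V_th = V_1 - V_2 = 0.9091 - 0 = 0.9091 V
Step 2 — R_th: zero the source — replace V1 by a short circuit (node 2 merges into node 0) — and find the resistance seen between A (node 1) and B (node 0).
Reduce the network between node 1 (A) and node 0 (B) by series/parallel combination:
  Rp1 = R1 ‖ R2 (parallel, both between nodes 0 and 1) = 1/(1/300 + 1/30) = 27.27 Ω
R_th = 27.27 Ω

Final answer: V_th = 0.9091 V, R_th = 27.27 Ω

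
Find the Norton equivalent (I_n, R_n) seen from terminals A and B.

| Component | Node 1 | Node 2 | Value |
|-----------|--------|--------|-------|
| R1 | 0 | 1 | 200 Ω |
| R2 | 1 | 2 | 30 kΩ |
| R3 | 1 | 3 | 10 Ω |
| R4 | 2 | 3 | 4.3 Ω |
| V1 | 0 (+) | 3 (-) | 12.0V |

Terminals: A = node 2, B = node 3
Find the Thévenin equivalent first; then I_n = V_th/R_th and R_n = R_th.
Step 1 — V_th is the open-circuit voltage V_A - V_B (nothing connected across the terminals).
Nodal analysis, taking node 3 as the 0 V reference.
Source V1 fixes V_0 = 12 V.
KCL at each unknown node (sum of currents leaving = 0; resistances in Ω):
  Node 1: (V_1 - 12)/200 + (V_1 - V_2)/30000 + (V_1 - 0)/10 = 0
  Node 2: (V_2 - V_1)/30000 + (V_2 - 0)/4.3 = 0
Collecting terms (coefficients in siemens):
  0.105·V_1 - 0.00003333·V_2 = 0.06
  0.2326·V_2 - 0.00003333·V_1 = 0
Determinant D = (0.105)(0.2326) - (-0.00003333)(-0.00003333) = 0.02443
V_1 = [(0.06)(0.2326) - (-0.00003333)(0)]/D = 0.5712 V
V_2 = [(0.105)(0) - (0.06)(-0.00003333)]/D = 0.00008187 V
V_th = V_2 - V_3 = 0.00008187 - 0 = 0.00008187 V
Step 2 — R_th: zero the source — replace V1 by a short circuit (node 3 merges into node 0) — and find the resistance seen between A (node 2) and B (node 0).
Reduce the network between node 2 (A) and node 0 (B) by series/parallel combination:
  Rp1 = R1 ‖ R3 (parallel, both between nodes 0 and 1) = 1/(1/200 + 1/10) = 9.524 Ω
  Rs1 = R2 + Rp1 (series, joined only at node 1) = 30000 + 9.524 = 30010 Ω
  Rp2 = R4 ‖ Rs1 (parallel, both between nodes 0 and 2) = 1/(1/4.3 + 1/30010) = 4.299 Ω
R_th = 4.299 Ω
I_n = V_th/R_th = 0.00008187/4.299 = 0.00001904 A, and R_n = R_th = 4.299 Ω

Final answer: I_n = 1.904e-05 A, R_n = 4.299 Ω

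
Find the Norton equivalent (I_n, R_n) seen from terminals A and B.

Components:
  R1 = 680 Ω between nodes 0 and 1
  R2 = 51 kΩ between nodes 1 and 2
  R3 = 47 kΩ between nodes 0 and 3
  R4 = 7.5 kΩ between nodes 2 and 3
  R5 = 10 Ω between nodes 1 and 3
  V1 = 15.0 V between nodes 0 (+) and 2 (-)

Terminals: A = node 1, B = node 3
Find the Thévenin equivalent first; then I_n = V_th/R_th and R_n = R_th.
Step 1 — V_th is the open-circuit voltage V_A - V_B (nothing connected across the terminals).
Nodal analysis, taking node 2 as the 0 V reference.
Source V1 fixes V_0 = 15 V.
KCL at each unknown node (sum of currents leaving = 0; resistances in Ω):
  Node 1: (V_1 - 15)/680 + (V_1 - 0)/51000 + (V_1 - V_3)/10 = 0
  Node 3: (V_3 - 15)/47000 + (V_3 - 0)/7500 + (V_3 - V_1)/10 = 0
Collecting terms (coefficients in siemens):
  0.1015·V_1 - 0.1·V_3 = 0.02206
  0.1002·V_3 - 0.1·V_1 = 0.0003191
Determinant D = (0.1015)(0.1002) - (-0.1)(-0.1) = 0.0001647
V_1 = [(0.02206)(0.1002) - (-0.1)(0.0003191)]/D = 13.61 V
V_3 = [(0.1015)(0.0003191) - (0.02206)(-0.1)]/D = 13.59 V
V_th = V_1 - V_3 = 13.61 - 13.59 = 0.01782 V
Step 2 — R_th: zero the source — replace V1 by a short circuit (node 2 merges into node 0) — and find the resistance seen between A (node 1) and B (node 3).
Reduce the network between node 1 (A) and node 3 (B) by series/parallel combination:
  Rp1 = R1 ‖ R2 (parallel, both between nodes 0 and 1) = 1/(1/680 + 1/51000) = 671.1 Ω
  Rp2 = R3 ‖ R4 (parallel, both between nodes 0 and 3) = 1/(1/47000 + 1/7500) = 6468 Ω
  Rs1 = Rp1 + Rp2 (series, joined only at node 0) = 671.1 + 6468 = 7139 Ω
  Rp3 = R5 ‖ Rs1 (parallel, both between nodes 1 and 3) = 1/(1/10 + 1/7139) = 9.986 Ω
R_th = 9.986 Ω
I_n = V_th/R_th = 0.01782/9.986 = 0.001784 A, and R_n = R_th = 9.986 Ω

Final answer: I_n = 0.001784 A, R_n = 9.986 Ω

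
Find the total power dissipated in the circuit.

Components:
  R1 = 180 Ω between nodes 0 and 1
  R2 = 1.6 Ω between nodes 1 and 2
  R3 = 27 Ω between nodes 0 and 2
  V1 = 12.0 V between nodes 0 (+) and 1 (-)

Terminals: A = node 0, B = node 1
Nodal analysis, taking node 1 as the 0 V reference.
Source V1 fixes V_0 = 12 V.
KCL at each unknown node (sum of currents leaving = 0; resistances in Ω):
  Node 2: (V_2 - 0)/1.6 + (V_2 - 12)/27 = 0
Collecting terms: 0.662 × V_2 = 0.4444  =>  V_2 = 0.6713 V
Power in each resistor, P = (ΔV)²/R:
  P_R1 = (12 - 0)²/180 = 0.8 W
  P_R2 = (0 - 0.6713)²/1.6 = 0.2817 W
  P_R3 = (12 - 0.6713)²/27 = 4.753 W
P_total = P_R1 + P_R2 + P_R3 = 5.835 W

Final answer: 5.835 W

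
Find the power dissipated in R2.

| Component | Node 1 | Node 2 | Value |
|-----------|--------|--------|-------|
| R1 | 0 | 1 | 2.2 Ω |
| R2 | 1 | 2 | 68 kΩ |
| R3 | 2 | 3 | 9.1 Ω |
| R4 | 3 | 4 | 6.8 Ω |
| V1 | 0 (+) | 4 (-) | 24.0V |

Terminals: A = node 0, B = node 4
Nodal analysis, taking node 4 as the 0 V reference.
Source V1 fixes V_0 = 24 V.
KCL at each unknown node (sum of currents leaving = 0; resistances in Ω):
  Node 1: (V_1 - 24)/2.2 + (V_1 - V_2)/68000 = 0
  Node 2: (V_2 - V_1)/68000 + (V_2 - V_3)/9.1 = 0
  Node 3: (V_3 - V_2)/9.1 + (V_3 - 0)/6.8 = 0
Collecting terms (coefficients in siemens):
  0.4546·V_1 - 0.00001471·V_2 = 10.91
  0.1099·V_2 - 0.00001471·V_1 - 0.1099·V_3 = 0
  0.2569·V_3 - 0.1099·V_2 = 0
Solving these 3 simultaneous equations (Gaussian elimination) gives:
  V_1 = 24 V, V_2 = 0.00561 V, V_3 = 0.002399 V
I_R2 = (V_1 - V_2)/R2 = (24 - 0.00561)/68000 = 0.0003528 A
P_R2 = I_R2² × R2 = (0.0003528)² × 68000 = 0.008466 W

Final answer: 0.008466 W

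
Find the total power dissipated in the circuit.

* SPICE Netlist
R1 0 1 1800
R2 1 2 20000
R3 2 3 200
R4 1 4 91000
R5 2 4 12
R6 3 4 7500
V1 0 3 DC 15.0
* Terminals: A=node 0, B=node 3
Nodal analysis, taking node 3 as the 0 V reference.
Source V1 fixes V_0 = 15 V.
KCL at each unknown node (sum of currents leaving = 0; resistances in Ω):
  Node 1: (V_1 - 15)/1800 + (V_1 - V_2)/20000 + (V_1 - V_4)/91000 = 0
  Node 2: (V_2 - V_1)/20000 + (V_2 - 0)/200 + (V_2 - V_4)/12 = 0
  Node 4: (V_4 - V_1)/91000 + (V_4 - V_2)/12 + (V_4 - 0)/7500 = 0
Collecting terms (coefficients in siemens):
  0.0006165·V_1 - 0.00005·V_2 - 0.00001099·V_4 = 0.008333
  0.08838·V_2 - 0.00005·V_1 - 0.08333·V_4 = 0
  0.08348·V_4 - 0.00001099·V_1 - 0.08333·V_2 = 0
Solving these 3 simultaneous equations (Gaussian elimination) gives:
  V_1 = 13.53 V, V_2 = 0.1588 V, V_4 = 0.1603 V
Power in each resistor, P = (ΔV)²/R:
  P_R1 = (15 - 13.53)²/1800 = 0.001197 W
  P_R2 = (13.53 - 0.1588)²/20000 = 0.008942 W
  P_R3 = (0.1588 - 0)²/200 = 0.0001262 W
  P_R4 = (13.53 - 0.1603)²/91000 = 0.001965 W
  P_R5 = (0.1588 - 0.1603)²/12 = 0.0000001892 W
  P_R6 = (0 - 0.1603)²/7500 = 0.000003428 W
P_total = P_R1 + P_R2 + P_R3 + P_R4 + P_R5 + P_R6 = 0.01223 W

Final answer: 0.01223 W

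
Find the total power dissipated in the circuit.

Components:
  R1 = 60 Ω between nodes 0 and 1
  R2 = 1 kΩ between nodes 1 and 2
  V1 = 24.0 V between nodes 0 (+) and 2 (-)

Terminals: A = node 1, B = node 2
Nodal analysis, taking node 2 as the 0 V reference.
Source V1 fixes V_0 = 24 V.
KCL at each unknown node (sum of currents leaving = 0; resistances in Ω):
  Node 1: (V_1 - 24)/60 + (V_1 - 0)/1000 = 0
Collecting terms: 0.01767 × V_1 = 0.4  =>  V_1 = 22.64 V
Power in each resistor, P = (ΔV)²/R:
  P_R1 = (24 - 22.64)²/60 = 0.03076 W
  P_R2 = (22.64 - 0)²/1000 = 0.5126 W
P_total = P_R1 + P_R2 = 0.5434 W

Final answer: 0.5434 W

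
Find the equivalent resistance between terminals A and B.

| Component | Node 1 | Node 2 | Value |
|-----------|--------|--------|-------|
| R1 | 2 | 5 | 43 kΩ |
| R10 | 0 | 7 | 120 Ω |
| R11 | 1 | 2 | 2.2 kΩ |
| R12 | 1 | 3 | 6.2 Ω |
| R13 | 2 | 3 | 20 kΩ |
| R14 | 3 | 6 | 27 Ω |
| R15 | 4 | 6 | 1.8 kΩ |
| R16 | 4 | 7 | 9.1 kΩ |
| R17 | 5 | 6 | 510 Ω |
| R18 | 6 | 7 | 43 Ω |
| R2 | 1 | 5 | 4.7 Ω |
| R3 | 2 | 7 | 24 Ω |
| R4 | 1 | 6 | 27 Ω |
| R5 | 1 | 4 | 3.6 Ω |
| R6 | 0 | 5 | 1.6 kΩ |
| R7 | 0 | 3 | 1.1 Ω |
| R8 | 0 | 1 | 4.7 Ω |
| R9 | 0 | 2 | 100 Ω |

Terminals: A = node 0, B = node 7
The network is not a plain series/parallel combination. Inject a 1 A test current into terminal A (node 0) and return it from terminal B (node 7); then R_eq = V_A / (1 A).
Nodal analysis, taking node 7 as the 0 V reference.
Current source I_test pushes 1 A into node 0 and draws it out of node 7.
KCL at each unknown node (sum of currents leaving = 0; resistances in Ω):
  Node 0: (V_0 - V_5)/1600 + (V_0 - V_3)/1.1 + (V_0 - V_1)/4.7 + (V_0 - V_2)/100 + (V_0 - 0)/120 - 1 = 0
  Node 1: (V_1 - V_0)/4.7 + (V_1 - V_5)/4.7 + (V_1 - V_6)/27 + (V_1 - V_4)/3.6 + (V_1 - V_2)/2200 + (V_1 - V_3)/6.2 = 0
  Node 2: (V_2 - V_0)/100 + (V_2 - V_1)/2200 + (V_2 - V_5)/43000 + (V_2 - 0)/24 + (V_2 - V_3)/20000 = 0
  Node 3: (V_3 - V_0)/1.1 + (V_3 - V_1)/6.2 + (V_3 - V_2)/20000 + (V_3 - V_6)/27 = 0
  Node 4: (V_4 - V_1)/3.6 + (V_4 - V_6)/1800 + (V_4 - 0)/9100 = 0
  Node 5: (V_5 - V_0)/1600 + (V_5 - V_1)/4.7 + (V_5 - V_2)/43000 + (V_5 - V_6)/510 = 0
  Node 6: (V_6 - V_1)/27 + (V_6 - V_3)/27 + (V_6 - V_4)/1800 + (V_6 - V_5)/510 + (V_6 - 0)/43 = 0
Collecting terms (coefficients in siemens):
  1.141·V_0 - 0.2128·V_1 - 0.01·V_2 - 0.9091·V_3 - 0.000625·V_5 = 1
  0.9021·V_1 - 0.2128·V_0 - 0.0004545·V_2 - 0.1613·V_3 - 0.2778·V_4 - 0.2128·V_5 - 0.03704·V_6 = 0
  0.05219·V_2 - 0.01·V_0 - 0.0004545·V_1 - 0.00005·V_3 - 0.00002326·V_5 = 0
  1.107·V_3 - 0.9091·V_0 - 0.1613·V_1 - 0.00005·V_2 - 0.03704·V_6 = 0
  0.2784·V_4 - 0.2778·V_1 - 0.0005556·V_6 = 0
  0.2154·V_5 - 0.000625·V_0 - 0.2128·V_1 - 0.00002326·V_2 - 0.001961·V_6 = 0
  0.09985·V_6 - 0.03704·V_1 - 0.03704·V_3 - 0.0005556·V_4 - 0.001961·V_5 = 0
Solving these 7 simultaneous equations (Gaussian elimination) gives:
  V_0 = 29.17 V, V_1 = 28.29 V, V_2 = 5.875 V, V_3 = 28.8 V
  V_4 = 28.27 V, V_5 = 28.24 V, V_6 = 21.89 V
R_eq = V_0 / 1 A = 29.17 Ω

Final answer: 29.17 Ω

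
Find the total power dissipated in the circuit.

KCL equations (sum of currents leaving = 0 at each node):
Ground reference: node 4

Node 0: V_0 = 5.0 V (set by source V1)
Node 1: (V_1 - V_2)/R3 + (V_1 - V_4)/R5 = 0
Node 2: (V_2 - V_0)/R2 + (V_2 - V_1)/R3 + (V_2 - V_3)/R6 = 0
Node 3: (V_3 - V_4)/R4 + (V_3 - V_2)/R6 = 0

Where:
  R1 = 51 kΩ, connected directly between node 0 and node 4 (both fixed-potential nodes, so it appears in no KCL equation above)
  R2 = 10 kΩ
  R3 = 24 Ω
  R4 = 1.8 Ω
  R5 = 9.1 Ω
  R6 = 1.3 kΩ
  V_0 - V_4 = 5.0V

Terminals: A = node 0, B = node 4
Nodal analysis, taking node 4 as the 0 V reference.
Source V1 fixes V_0 = 5 V.
KCL at each unknown node (sum of currents leaving = 0; resistances in Ω):
  Node 1: (V_1 - V_2)/24 + (V_1 - 0)/9.1 = 0
  Node 2: (V_2 - 5)/10000 + (V_2 - V_1)/24 + (V_2 - V_3)/1300 = 0
  Node 3: (V_3 - 0)/1.8 + (V_3 - V_2)/1300 = 0
Collecting terms (coefficients in siemens):
  0.1516·V_1 - 0.04167·V_2 = 0
  0.04254·V_2 - 0.04167·V_1 - 0.0007692·V_3 = 0.0005
  0.5563·V_3 - 0.0007692·V_2 = 0
Solving these 3 simultaneous equations (Gaussian elimination) gives:
  V_1 = 0.004423 V, V_2 = 0.01609 V, V_3 = 0.00002224 V
Power in each resistor, P = (ΔV)²/R:
  P_R1 = (5 - 0)²/51000 = 0.0004902 W
  P_R2 = (5 - 0.01609)²/10000 = 0.002484 W
  P_R3 = (0.004423 - 0.01609)²/24 = 0.000005669 W
  P_R4 = (0.00002224 - 0)²/1.8 = 0.0000000002749 W
  P_R5 = (0.004423 - 0)²/9.1 = 0.00000215 W
  P_R6 = (0.01609 - 0.00002224)²/1300 = 0.0000001985 W
P_total = P_R1 + P_R2 + P_R3 + P_R4 + P_R5 + P_R6 = 0.002982 W

Final answer: 0.002982 W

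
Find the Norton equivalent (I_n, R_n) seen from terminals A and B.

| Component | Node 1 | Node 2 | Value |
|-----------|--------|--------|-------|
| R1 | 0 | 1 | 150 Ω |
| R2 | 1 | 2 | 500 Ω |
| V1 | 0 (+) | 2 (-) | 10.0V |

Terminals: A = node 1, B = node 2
Find the Thévenin equivalent first; then I_n = V_th/R_th and R_n = R_th.
Step 1 — V_th is the open-circuit voltage V_A - V_B (nothing connected across the terminals).
Nodal analysis, taking node 2 as the 0 V reference.
Source V1 fixes V_0 = 10 V.
KCL at each unknown node (sum of currents leaving = 0; resistances in Ω):
  Node 1: (V_1 - 10)/150 + (V_1 - 0)/500 = 0
Collecting terms: 0.008667 × V_1 = 0.06667  =>  V_1 = 7.692 V
V_th = V_1 - V_2 = 7.692 - 0 = 7.692 V
Step 2 — R_th: zero the source — replace V1 by a short circuit (node 2 merges into node 0) — and find the resistance seen between A (node 1) and B (node 0).
Reduce the network between node 1 (A) and node 0 (B) by series/parallel combination:
  Rp1 = R1 ‖ R2 (parallel, both between nodes 0 and 1) = 1/(1/150 + 1/500) = 115.4 Ω
R_th = 115.4 Ω
I_n = V_th/R_th = 7.692/115.4 = 0.06667 A, and R_n = R_th = 115.4 Ω

Final answer: I_n = 0.06667 A, R_n = 115.4 Ω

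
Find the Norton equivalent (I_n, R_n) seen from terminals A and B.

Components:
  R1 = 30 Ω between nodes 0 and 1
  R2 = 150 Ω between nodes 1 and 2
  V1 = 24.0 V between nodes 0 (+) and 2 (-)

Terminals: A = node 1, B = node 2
Find the Thévenin equivalent first; then I_n = V_th/R_th and R_n = R_th.
Step 1 — V_th is the open-circuit voltage V_A - V_B (nothing connected across the terminals).
Nodal analysis, taking node 2 as the 0 V reference.
Source V1 fixes V_0 = 24 V.
KCL at each unknown node (sum of currents leaving = 0; resistances in Ω):
  Node 1: (V_1 - 24)/30 + (V_1 - 0)/150 = 0
Collecting terms: 0.04 × V_1 = 0.8  =>  V_1 = 20 V
V_th = V_1 - V_2 = 20 - 0 = 20 V
Step 2 — R_th: zero the source — replace V1 by a short circuit (node 2 merges into node 0) — and find the resistance seen between A (node 1) and B (node 0).
Reduce the network between node 1 (A) and node 0 (B) by series/parallel combination:
  Rp1 = R1 ‖ R2 (parallel, both between nodes 0 and 1) = 1/(1/30 + 1/150) = 25 Ω
R_th = 25 Ω
I_n = V_th/R_th = 20/25 = 0.8 A, and R_n = R_th = 25 Ω

Final answer: I_n = 0.8 A, R_n = 25 Ω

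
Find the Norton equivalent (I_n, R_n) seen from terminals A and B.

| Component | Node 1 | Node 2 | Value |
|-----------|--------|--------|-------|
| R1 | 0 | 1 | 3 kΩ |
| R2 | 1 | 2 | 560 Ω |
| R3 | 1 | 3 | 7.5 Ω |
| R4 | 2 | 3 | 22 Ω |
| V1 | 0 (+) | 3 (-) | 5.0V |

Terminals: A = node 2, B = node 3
Find the Thévenin equivalent first; then I_n = V_th/R_th and R_n = R_th.
Step 1 — V_th is the open-circuit voltage V_A - V_B (nothing connected across the terminals).
Nodal analysis, taking node 3 as the 0 V reference.
Source V1 fixes V_0 = 5 V.
KCL at each unknown node (sum of currents leaving = 0; resistances in Ω):
  Node 1: (V_1 - 5)/3000 + (V_1 - V_2)/560 + (V_1 - 0)/7.5 = 0
  Node 2: (V_2 - V_1)/560 + (V_2 - 0)/22 = 0
Collecting terms (coefficients in siemens):
  0.1355·V_1 - 0.001786·V_2 = 0.001667
  0.04724·V_2 - 0.001786·V_1 = 0
Determinant D = (0.1355)(0.04724) - (-0.001786)(-0.001786) = 0.006396
V_1 = [(0.001667)(0.04724) - (-0.001786)(0)]/D = 0.01231 V
V_2 = [(0.1355)(0) - (0.001667)(-0.001786)]/D = 0.0004653 V
V_th = V_2 - V_3 = 0.0004653 - 0 = 0.0004653 V
Step 2 — R_th: zero the source — replace V1 by a short circuit (node 3 merges into node 0) — and find the resistance seen between A (node 2) and B (node 0).
Reduce the network between node 2 (A) and node 0 (B) by series/parallel combination:
  Rp1 = R1 ‖ R3 (parallel, both between nodes 0 and 1) = 1/(1/3000 + 1/7.5) = 7.481 Ω
  Rs1 = R2 + Rp1 (series, joined only at node 1) = 560 + 7.481 = 567.5 Ω
  Rp2 = R4 ‖ Rs1 (parallel, both between nodes 0 and 2) = 1/(1/22 + 1/567.5) = 21.18 Ω
R_th = 21.18 Ω
I_n = V_th/R_th = 0.0004653/21.18 = 0.00002197 A, and R_n = R_th = 21.18 Ω

Final answer: I_n = 2.197e-05 A, R_n = 21.18 Ω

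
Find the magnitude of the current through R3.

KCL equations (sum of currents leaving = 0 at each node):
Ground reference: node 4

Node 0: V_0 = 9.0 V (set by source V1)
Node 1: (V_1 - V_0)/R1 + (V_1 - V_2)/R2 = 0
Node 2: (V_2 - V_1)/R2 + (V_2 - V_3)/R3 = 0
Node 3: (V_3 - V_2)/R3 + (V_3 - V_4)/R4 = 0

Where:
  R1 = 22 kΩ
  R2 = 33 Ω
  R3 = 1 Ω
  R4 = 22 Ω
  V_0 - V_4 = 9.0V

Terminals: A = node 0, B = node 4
Nodal analysis, taking node 4 as the 0 V reference.
Source V1 fixes V_0 = 9 V.
KCL at each unknown node (sum of currents leaving = 0; resistances in Ω):
  Node 1: (V_1 - 9)/22000 + (V_1 - V_2)/33 = 0
  Node 2: (V_2 - V_1)/33 + (V_2 - V_3)/1 = 0
  Node 3: (V_3 - V_2)/1 + (V_3 - 0)/22 = 0
Collecting terms (coefficients in siemens):
  0.03035·V_1 - 0.0303·V_2 = 0.0004091
  1.03·V_2 - 0.0303·V_1 - 1·V_3 = 0
  1.045·V_3 - 1·V_2 = 0
Solving these 3 simultaneous equations (Gaussian elimination) gives:
  V_1 = 0.02285 V, V_2 = 0.009385 V, V_3 = 0.008977 V
I_R3 = (V_2 - V_3)/R3 = (0.009385 - 0.008977)/1 = 0.0004081 A
|I_R3| = 0.0004081 A

Final answer: |I_R3| = 0.0004081 A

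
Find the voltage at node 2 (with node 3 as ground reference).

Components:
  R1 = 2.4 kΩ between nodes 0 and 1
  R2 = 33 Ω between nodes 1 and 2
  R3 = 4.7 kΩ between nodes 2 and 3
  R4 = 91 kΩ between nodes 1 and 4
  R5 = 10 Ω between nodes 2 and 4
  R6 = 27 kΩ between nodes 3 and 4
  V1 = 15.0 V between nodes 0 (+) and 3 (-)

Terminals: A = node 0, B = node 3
Nodal analysis, taking node 3 as the 0 V reference.
Source V1 fixes V_0 = 15 V.
KCL at each unknown node (sum of currents leaving = 0; resistances in Ω):
  Node 1: (V_1 - 15)/2400 + (V_1 - V_2)/33 + (V_1 - V_4)/91000 = 0
  Node 2: (V_2 - V_1)/33 + (V_2 - 0)/4700 + (V_2 - V_4)/10 = 0
  Node 4: (V_4 - V_1)/91000 + (V_4 - V_2)/10 + (V_4 - 0)/27000 = 0
Collecting terms (coefficients in siemens):
  0.03073·V_1 - 0.0303·V_2 - 0.00001099·V_4 = 0.00625
  0.1305·V_2 - 0.0303·V_1 - 0.1·V_4 = 0
  0.1·V_4 - 0.00001099·V_1 - 0.1·V_2 = 0
Solving these 3 simultaneous equations (Gaussian elimination) gives:
  V_1 = 9.407 V, V_2 = 9.33 V, V_4 = 9.326 V
The requested potential is V_2 = 9.33 V.

Final answer: V_2 = 9.33 V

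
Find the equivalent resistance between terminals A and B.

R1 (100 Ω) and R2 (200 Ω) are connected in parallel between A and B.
Reduce the network between node 0 (A) and node 1 (B) by series/parallel combination:
  Rp1 = R1 ‖ R2 (parallel, both between nodes 0 and 1) = 1/(1/100 + 1/200) = 66.67 Ω
R_eq = 66.67 Ω

Final answer: 66.67 Ω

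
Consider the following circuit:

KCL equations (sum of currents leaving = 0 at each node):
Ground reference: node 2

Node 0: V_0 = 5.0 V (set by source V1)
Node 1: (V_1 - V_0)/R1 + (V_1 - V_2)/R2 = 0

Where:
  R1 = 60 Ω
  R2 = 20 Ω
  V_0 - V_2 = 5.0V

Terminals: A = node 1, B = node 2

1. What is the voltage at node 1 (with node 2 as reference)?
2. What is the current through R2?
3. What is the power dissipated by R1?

Nodal analysis, taking node 2 as the 0 V reference.
Source V1 fixes V_0 = 5 V.
KCL at each unknown node (sum of currents leaving = 0; resistances in Ω):
  Node 1: (V_1 - 5)/60 + (V_1 - 0)/20 = 0
Collecting terms: 0.06667 × V_1 = 0.08333  =>  V_1 = 1.25 V
Part 1:
  Read off the nodal solution: V_1 = 1.25 V
Part 2:
  I_R2 = (V_1 - V_2)/R2 = (1.25 - 0)/20 = 0.0625 A
  Magnitude: I_R2 = 0.0625 A
Part 3:
  I_R1 = (V_0 - V_1)/R1 = (5 - 1.25)/60 = 0.0625 A
  P_R1 = I_R1² × R1 = (0.0625)² × 60 = 0.2344 W

Final answers:
1. V_1 = 1.25 V
2. I_R2 = 0.0625 A
3. P_R1 = 0.2344 W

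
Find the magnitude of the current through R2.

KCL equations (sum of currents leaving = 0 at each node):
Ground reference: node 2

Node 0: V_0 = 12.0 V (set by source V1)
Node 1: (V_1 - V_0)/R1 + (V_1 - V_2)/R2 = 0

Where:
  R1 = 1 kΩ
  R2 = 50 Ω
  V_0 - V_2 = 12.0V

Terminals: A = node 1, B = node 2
Nodal analysis, taking node 2 as the 0 V reference.
Source V1 fixes V_0 = 12 V.
KCL at each unknown node (sum of currents leaving = 0; resistances in Ω):
  Node 1: (V_1 - 12)/1000 + (V_1 - 0)/50 = 0
Collecting terms: 0.021 × V_1 = 0.012  =>  V_1 = 0.5714 V
I_R2 = (V_1 - V_2)/R2 = (0.5714 - 0)/50 = 0.01143 A
|I_R2| = 0.01143 A

Final answer: |I_R2| = 0.01143 A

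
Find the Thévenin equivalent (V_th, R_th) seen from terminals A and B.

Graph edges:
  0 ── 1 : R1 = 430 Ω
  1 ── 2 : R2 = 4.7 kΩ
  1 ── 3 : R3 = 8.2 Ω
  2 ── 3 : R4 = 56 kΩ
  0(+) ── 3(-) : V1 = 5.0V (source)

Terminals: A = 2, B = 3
Step 1 — V_th is the open-circuit voltage V_A - V_B (nothing connected across the terminals).
Nodal analysis, taking node 3 as the 0 V reference.
Source V1 fixes V_0 = 5 V.
KCL at each unknown node (sum of currents leaving = 0; resistances in Ω):
  Node 1: (V_1 - 5)/430 + (V_1 - V_2)/4700 + (V_1 - 0)/8.2 = 0
  Node 2: (V_2 - V_1)/4700 + (V_2 - 0)/56000 = 0
Collecting terms (coefficients in siemens):
  0.1245·V_1 - 0.0002128·V_2 = 0.01163
  0.0002306·V_2 - 0.0002128·V_1 = 0
Determinant D = (0.1245)(0.0002306) - (-0.0002128)(-0.0002128) = 0.00002866
V_1 = [(0.01163)(0.0002306) - (-0.0002128)(0)]/D = 0.09355 V
V_2 = [(0.1245)(0) - (0.01163)(-0.0002128)]/D = 0.08631 V
V_th = V_2 - V_3 = 0.08631 - 0 = 0.08631 V
Step 2 — R_th: zero the source — replace V1 by a short circuit (node 3 merges into node 0) — and find the resistance seen between A (node 2) and B (node 0).
Reduce the network between node 2 (A) and node 0 (B) by series/parallel combination:
  Rp1 = R1 ‖ R3 (parallel, both between nodes 0 and 1) = 1/(1/430 + 1/8.2) = 8.047 Ω
  Rs1 = R2 + Rp1 (series, joined only at node 1) = 4700 + 8.047 = 4708 Ω
  Rp2 = R4 ‖ Rs1 (parallel, both between nodes 0 and 2) = 1/(1/56000 + 1/4708) = 4343 Ω
R_th = 4.343 kΩ

Final answer: V_th = 0.08631 V, R_th = 4.343 kΩ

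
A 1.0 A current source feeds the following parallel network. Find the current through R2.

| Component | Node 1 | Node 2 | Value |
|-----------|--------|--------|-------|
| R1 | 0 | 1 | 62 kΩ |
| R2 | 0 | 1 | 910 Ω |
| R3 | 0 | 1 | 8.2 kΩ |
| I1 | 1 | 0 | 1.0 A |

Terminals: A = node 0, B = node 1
All resistors sit directly between nodes 0 and 1, so they are in parallel and share one voltage V; the full source current 1 A splits among them.
1/R_par = 1/62000 + 1/910 + 1/8200 = 0.001237 S  =>  R_par = 808.4 Ω
V = I × R_par = 1 × 808.4 = 808.4 V
I_R2 = V/R2 = 808.4/910 = 0.8884 A

Final answer: 0.8884 A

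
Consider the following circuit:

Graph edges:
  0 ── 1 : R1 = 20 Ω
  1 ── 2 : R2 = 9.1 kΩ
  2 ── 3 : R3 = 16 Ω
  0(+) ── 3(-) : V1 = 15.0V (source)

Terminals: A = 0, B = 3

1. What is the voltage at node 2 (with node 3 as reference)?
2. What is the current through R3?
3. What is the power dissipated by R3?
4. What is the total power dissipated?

Nodal analysis, taking node 3 as the 0 V reference.
Source V1 fixes V_0 = 15 V.
KCL at each unknown node (sum of currents leaving = 0; resistances in Ω):
  Node 1: (V_1 - 15)/20 + (V_1 - V_2)/9100 = 0
  Node 2: (V_2 - V_1)/9100 + (V_2 - 0)/16 = 0
Collecting terms (coefficients in siemens):
  0.05011·V_1 - 0.0001099·V_2 = 0.75
  0.06261·V_2 - 0.0001099·V_1 = 0
Determinant D = (0.05011)(0.06261) - (-0.0001099)(-0.0001099) = 0.003137
V_1 = [(0.75)(0.06261) - (-0.0001099)(0)]/D = 14.97 V
V_2 = [(0.05011)(0) - (0.75)(-0.0001099)]/D = 0.02627 V
Part 1:
  Read off the nodal solution: V_2 = 0.02627 V
Part 2:
  I_R3 = (V_2 - V_3)/R3 = (0.02627 - 0)/16 = 0.001642 A
  Magnitude: I_R3 = 0.001642 A
Part 3:
  I_R3 = (V_2 - V_3)/R3 = (0.02627 - 0)/16 = 0.001642 A
  P_R3 = I_R3² × R3 = (0.001642)² × 16 = 0.00004313 W
Part 4:
  Power in each resistor, P = (ΔV)²/R:
    P_R1 = (15 - 14.97)²/20 = 0.00005391 W
    P_R2 = (14.97 - 0.02627)²/9100 = 0.02453 W
    P_R3 = (0.02627 - 0)²/16 = 0.00004313 W
  P_total = P_R1 + P_R2 + P_R3 = 0.02463 W

Final answers:
1. V_2 = 0.02627 V
2. I_R3 = 0.001642 A
3. P_R3 = 4.313e-05 W
4. P_total = 0.02463 W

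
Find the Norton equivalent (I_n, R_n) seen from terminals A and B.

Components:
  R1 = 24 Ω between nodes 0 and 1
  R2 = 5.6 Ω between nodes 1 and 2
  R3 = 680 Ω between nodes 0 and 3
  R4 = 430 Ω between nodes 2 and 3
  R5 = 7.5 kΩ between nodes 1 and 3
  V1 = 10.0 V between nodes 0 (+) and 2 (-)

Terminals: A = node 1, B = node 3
Find the Thévenin equivalent first; then I_n = V_th/R_th and R_n = R_th.
Step 1 — V_th is the open-circuit voltage V_A - V_B (nothing connected across the terminals).
Nodal analysis, taking node 2 as the 0 V reference.
Source V1 fixes V_0 = 10 V.
KCL at each unknown node (sum of currents leaving = 0; resistances in Ω):
  Node 1: (V_1 - 10)/24 + (V_1 - 0)/5.6 + (V_1 - V_3)/7500 = 0
  Node 3: (V_3 - 10)/680 + (V_3 - 0)/430 + (V_3 - V_1)/7500 = 0
Collecting terms (coefficients in siemens):
  0.2204·V_1 - 0.0001333·V_3 = 0.4167
  0.00393·V_3 - 0.0001333·V_1 = 0.01471
Determinant D = (0.2204)(0.00393) - (-0.0001333)(-0.0001333) = 0.0008659
V_1 = [(0.4167)(0.00393) - (-0.0001333)(0.01471)]/D = 1.893 V
V_3 = [(0.2204)(0.01471) - (0.4167)(-0.0001333)]/D = 3.807 V
V_th = V_1 - V_3 = 1.893 - 3.807 = -1.914 V
Step 2 — R_th: zero the source — replace V1 by a short circuit (node 2 merges into node 0) — and find the resistance seen between A (node 1) and B (node 3).
Reduce the network between node 1 (A) and node 3 (B) by series/parallel combination:
  Rp1 = R1 ‖ R2 (parallel, both between nodes 0 and 1) = 1/(1/24 + 1/5.6) = 4.541 Ω
  Rp2 = R3 ‖ R4 (parallel, both between nodes 0 and 3) = 1/(1/680 + 1/430) = 263.4 Ω
  Rs1 = Rp1 + Rp2 (series, joined only at node 0) = 4.541 + 263.4 = 268 Ω
  Rp3 = R5 ‖ Rs1 (parallel, both between nodes 1 and 3) = 1/(1/7500 + 1/268) = 258.7 Ω
R_th = 258.7 Ω
I_n = V_th/R_th = -1.914/258.7 = -0.007396 A, and R_n = R_th = 258.7 Ω

Final answer: I_n = -0.007396 A, R_n = 258.7 Ω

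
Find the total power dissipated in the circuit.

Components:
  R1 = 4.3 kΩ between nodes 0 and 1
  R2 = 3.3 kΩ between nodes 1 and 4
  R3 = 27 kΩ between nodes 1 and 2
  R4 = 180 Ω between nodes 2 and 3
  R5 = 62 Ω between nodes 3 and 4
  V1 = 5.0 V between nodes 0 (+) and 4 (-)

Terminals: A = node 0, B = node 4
Nodal analysis, taking node 4 as the 0 V reference.
Source V1 fixes V_0 = 5 V.
KCL at each unknown node (sum of currents leaving = 0; resistances in Ω):
  Node 1: (V_1 - 5)/4300 + (V_1 - 0)/3300 + (V_1 - V_2)/27000 = 0
  Node 2: (V_2 - V_1)/27000 + (V_2 - V_3)/180 = 0
  Node 3: (V_3 - V_2)/180 + (V_3 - 0)/62 = 0
Collecting terms (coefficients in siemens):
  0.0005726·V_1 - 0.00003704·V_2 = 0.001163
  0.005593·V_2 - 0.00003704·V_1 - 0.005556·V_3 = 0
  0.02168·V_3 - 0.005556·V_2 = 0
Solving these 3 simultaneous equations (Gaussian elimination) gives:
  V_1 = 2.032 V, V_2 = 0.01805 V, V_3 = 0.004624 V
Power in each resistor, P = (ΔV)²/R:
  P_R1 = (5 - 2.032)²/4300 = 0.002049 W
  P_R2 = (2.032 - 0)²/3300 = 0.001251 W
  P_R3 = (2.032 - 0.01805)²/27000 = 0.0001502 W
  P_R4 = (0.01805 - 0.004624)²/180 = 0.000001001 W
  P_R5 = (0.004624 - 0)²/62 = 0.0000003449 W
P_total = P_R1 + P_R2 + P_R3 + P_R4 + P_R5 = 0.003451 W

Final answer: 0.003451 W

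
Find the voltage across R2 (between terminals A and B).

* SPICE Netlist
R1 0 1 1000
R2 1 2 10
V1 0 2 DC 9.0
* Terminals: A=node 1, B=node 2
R1 and R2 are in series across V1 (node 0 → node 1 → node 2), and the output A–B is taken across R2, so this is a voltage divider.
Series current: I = V1/(R1 + R2) = 9/(1000 + 10) = 9/1010 = 0.008911 A
V_R2 = I × R2 = V1 × R2/(R1 + R2) = 9 × 10/1010 = 0.08911 V

Final answer: 0.08911 V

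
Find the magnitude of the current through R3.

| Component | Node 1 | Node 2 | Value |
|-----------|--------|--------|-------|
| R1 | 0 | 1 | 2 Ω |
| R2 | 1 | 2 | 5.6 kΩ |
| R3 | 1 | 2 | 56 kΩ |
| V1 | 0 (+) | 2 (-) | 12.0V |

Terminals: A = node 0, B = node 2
Nodal analysis, taking node 2 as the 0 V reference.
Source V1 fixes V_0 = 12 V.
KCL at each unknown node (sum of currents leaving = 0; resistances in Ω):
  Node 1: (V_1 - 12)/2 + (V_1 - 0)/5600 + (V_1 - 0)/56000 = 0
Collecting terms: 0.5002 × V_1 = 6  =>  V_1 = 12 V
I_R3 = (V_1 - V_2)/R3 = (12 - 0)/56000 = 0.0002142 A
|I_R3| = 0.0002142 A

Final answer: |I_R3| = 0.0002142 A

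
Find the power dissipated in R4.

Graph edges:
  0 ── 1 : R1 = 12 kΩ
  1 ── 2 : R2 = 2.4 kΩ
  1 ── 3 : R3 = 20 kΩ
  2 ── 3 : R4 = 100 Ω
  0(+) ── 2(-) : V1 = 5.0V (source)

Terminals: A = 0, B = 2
Nodal analysis, taking node 2 as the 0 V reference.
Source V1 fixes V_0 = 5 V.
KCL at each unknown node (sum of currents leaving = 0; resistances in Ω):
  Node 1: (V_1 - 5)/12000 + (V_1 - 0)/2400 + (V_1 - V_3)/20000 = 0
  Node 3: (V_3 - V_1)/20000 + (V_3 - 0)/100 = 0
Collecting terms (coefficients in siemens):
  0.00055·V_1 - 0.00005·V_3 = 0.0004167
  0.01005·V_3 - 0.00005·V_1 = 0
Determinant D = (0.00055)(0.01005) - (-0.00005)(-0.00005) = 0.000005525
V_1 = [(0.0004167)(0.01005) - (-0.00005)(0)]/D = 0.7579 V
V_3 = [(0.00055)(0) - (0.0004167)(-0.00005)]/D = 0.003771 V
I_R4 = (V_2 - V_3)/R4 = (0 - 0.003771)/100 = -0.00003771 A
P_R4 = I_R4² × R4 = (-0.00003771)² × 100 = 0.0000001422 W

Final answer: 1.422e-07 W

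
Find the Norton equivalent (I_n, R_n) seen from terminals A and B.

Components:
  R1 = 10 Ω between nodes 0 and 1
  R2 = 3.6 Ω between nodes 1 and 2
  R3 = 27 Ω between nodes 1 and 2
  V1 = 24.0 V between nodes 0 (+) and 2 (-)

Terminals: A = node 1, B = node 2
Find the Thévenin equivalent first; then I_n = V_th/R_th and R_n = R_th.
Step 1 — V_th is the open-circuit voltage V_A - V_B (nothing connected across the terminals).
Nodal analysis, taking node 2 as the 0 V reference.
Source V1 fixes V_0 = 24 V.
KCL at each unknown node (sum of currents leaving = 0; resistances in Ω):
  Node 1: (V_1 - 24)/10 + (V_1 - 0)/3.6 + (V_1 - 0)/27 = 0
Collecting terms: 0.4148 × V_1 = 2.4  =>  V_1 = 5.786 V
V_th = V_1 - V_2 = 5.786 - 0 = 5.786 V
Step 2 — R_th: zero the source — replace V1 by a short circuit (node 2 merges into node 0) — and find the resistance seen between A (node 1) and B (node 0).
Reduce the network between node 1 (A) and node 0 (B) by series/parallel combination:
  Rp1 = R1 ‖ R2 ‖ R3 (parallel, all between nodes 0 and 1) = 1/(1/10 + 1/3.6 + 1/27) = 2.411 Ω
R_th = 2.411 Ω
I_n = V_th/R_th = 5.786/2.411 = 2.4 A, and R_n = R_th = 2.411 Ω

Final answer: I_n = 2.4 A, R_n = 2.411 Ω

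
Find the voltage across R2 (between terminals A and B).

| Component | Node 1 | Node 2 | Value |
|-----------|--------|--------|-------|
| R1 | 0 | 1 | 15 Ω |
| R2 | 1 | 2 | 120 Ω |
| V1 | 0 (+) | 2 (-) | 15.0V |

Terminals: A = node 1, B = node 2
R1 and R2 are in series across V1 (node 0 → node 1 → node 2), and the output A–B is taken across R2, so this is a voltage divider.
Series current: I = V1/(R1 + R2) = 15/(15 + 120) = 15/135 = 0.1111 A
V_R2 = I × R2 = V1 × R2/(R1 + R2) = 15 × 120/135 = 13.33 V

Final answer: 13.33 V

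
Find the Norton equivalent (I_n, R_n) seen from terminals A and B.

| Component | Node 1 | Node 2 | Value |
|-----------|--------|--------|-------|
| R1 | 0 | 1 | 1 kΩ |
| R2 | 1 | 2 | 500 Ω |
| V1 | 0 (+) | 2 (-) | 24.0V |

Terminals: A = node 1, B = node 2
Find the Thévenin equivalent first; then I_n = V_th/R_th and R_n = R_th.
Step 1 — V_th is the open-circuit voltage V_A - V_B (nothing connected across the terminals).
Nodal analysis, taking node 2 as the 0 V reference.
Source V1 fixes V_0 = 24 V.
KCL at each unknown node (sum of currents leaving = 0; resistances in Ω):
  Node 1: (V_1 - 24)/1000 + (V_1 - 0)/500 = 0
Collecting terms: 0.003 × V_1 = 0.024  =>  V_1 = 8 V
V_th = V_1 - V_2 = 8 - 0 = 8 V
Step 2 — R_th: zero the source — replace V1 by a short circuit (node 2 merges into node 0) — and find the resistance seen between A (node 1) and B (node 0).
Reduce the network between node 1 (A) and node 0 (B) by series/parallel combination:
  Rp1 = R1 ‖ R2 (parallel, both between nodes 0 and 1) = 1/(1/1000 + 1/500) = 333.3 Ω
R_th = 333.3 Ω
I_n = V_th/R_th = 8/333.3 = 0.024 A, and R_n = R_th = 333.3 Ω

Final answer: I_n = 0.024 A, R_n = 333.3 Ω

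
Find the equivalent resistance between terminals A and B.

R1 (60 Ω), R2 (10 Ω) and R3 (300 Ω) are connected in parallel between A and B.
Reduce the network between node 0 (A) and node 1 (B) by series/parallel combination:
  Rp1 = R1 ‖ R2 ‖ R3 (parallel, all between nodes 0 and 1) = 1/(1/60 + 1/10 + 1/300) = 8.333 Ω
R_eq = 8.333 Ω

Final answer: 8.333 Ω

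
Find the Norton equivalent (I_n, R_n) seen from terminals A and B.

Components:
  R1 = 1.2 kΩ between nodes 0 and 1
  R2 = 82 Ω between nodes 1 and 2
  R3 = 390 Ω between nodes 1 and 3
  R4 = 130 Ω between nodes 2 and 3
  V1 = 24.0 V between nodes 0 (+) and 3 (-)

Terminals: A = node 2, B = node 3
Find the Thévenin equivalent first; then I_n = V_th/R_th and R_n = R_th.
Step 1 — V_th is the open-circuit voltage V_A - V_B (nothing connected across the terminals).
Nodal analysis, taking node 3 as the 0 V reference.
Source V1 fixes V_0 = 24 V.
KCL at each unknown node (sum of currents leaving = 0; resistances in Ω):
  Node 1: (V_1 - 24)/1200 + (V_1 - V_2)/82 + (V_1 - 0)/390 = 0
  Node 2: (V_2 - V_1)/82 + (V_2 - 0)/130 = 0
Collecting terms (coefficients in siemens):
  0.01559·V_1 - 0.0122·V_2 = 0.02
  0.01989·V_2 - 0.0122·V_1 = 0
Determinant D = (0.01559)(0.01989) - (-0.0122)(-0.0122) = 0.0001614
V_1 = [(0.02)(0.01989) - (-0.0122)(0)]/D = 2.465 V
V_2 = [(0.01559)(0) - (0.02)(-0.0122)]/D = 1.511 V
V_th = V_2 - V_3 = 1.511 - 0 = 1.511 V
Step 2 — R_th: zero the source — replace V1 by a short circuit (node 3 merges into node 0) — and find the resistance seen between A (node 2) and B (node 0).
Reduce the network between node 2 (A) and node 0 (B) by series/parallel combination:
  Rp1 = R1 ‖ R3 (parallel, both between nodes 0 and 1) = 1/(1/1200 + 1/390) = 294.3 Ω
  Rs1 = R2 + Rp1 (series, joined only at node 1) = 82 + 294.3 = 376.3 Ω
  Rp2 = R4 ‖ Rs1 (parallel, both between nodes 0 and 2) = 1/(1/130 + 1/376.3) = 96.62 Ω
R_th = 96.62 Ω
I_n = V_th/R_th = 1.511/96.62 = 0.01564 A, and R_n = R_th = 96.62 Ω

Final answer: I_n = 0.01564 A, R_n = 96.62 Ω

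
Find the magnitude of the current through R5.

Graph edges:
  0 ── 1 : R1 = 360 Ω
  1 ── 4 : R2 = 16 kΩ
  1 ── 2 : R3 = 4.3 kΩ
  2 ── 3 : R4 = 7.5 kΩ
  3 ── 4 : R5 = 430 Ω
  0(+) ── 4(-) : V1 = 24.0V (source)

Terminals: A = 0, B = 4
Nodal analysis, taking node 4 as the 0 V reference.
Source V1 fixes V_0 = 24 V.
KCL at each unknown node (sum of currents leaving = 0; resistances in Ω):
  Node 1: (V_1 - 24)/360 + (V_1 - 0)/16000 + (V_1 - V_2)/4300 = 0
  Node 2: (V_2 - V_1)/4300 + (V_2 - V_3)/7500 = 0
  Node 3: (V_3 - V_2)/7500 + (V_3 - 0)/430 = 0
Collecting terms (coefficients in siemens):
  0.003073·V_1 - 0.0002326·V_2 = 0.06667
  0.0003659·V_2 - 0.0002326·V_1 - 0.0001333·V_3 = 0
  0.002459·V_3 - 0.0001333·V_2 = 0
Solving these 3 simultaneous equations (Gaussian elimination) gives:
  V_1 = 22.82 V, V_2 = 14.79 V, V_3 = 0.8022 V
I_R5 = (V_3 - V_4)/R5 = (0.8022 - 0)/430 = 0.001866 A
|I_R5| = 0.001866 A

Final answer: |I_R5| = 0.001866 A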